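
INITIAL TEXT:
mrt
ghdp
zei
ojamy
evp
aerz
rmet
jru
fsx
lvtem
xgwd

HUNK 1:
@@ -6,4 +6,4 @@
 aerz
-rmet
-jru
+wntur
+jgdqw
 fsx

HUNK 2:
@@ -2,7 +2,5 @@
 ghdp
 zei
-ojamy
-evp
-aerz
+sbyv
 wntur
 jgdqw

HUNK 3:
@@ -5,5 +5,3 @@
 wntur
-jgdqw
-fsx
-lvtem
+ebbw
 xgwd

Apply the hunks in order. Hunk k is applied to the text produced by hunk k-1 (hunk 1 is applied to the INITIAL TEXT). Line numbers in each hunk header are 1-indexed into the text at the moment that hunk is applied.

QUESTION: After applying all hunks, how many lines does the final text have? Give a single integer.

Answer: 7

Derivation:
Hunk 1: at line 6 remove [rmet,jru] add [wntur,jgdqw] -> 11 lines: mrt ghdp zei ojamy evp aerz wntur jgdqw fsx lvtem xgwd
Hunk 2: at line 2 remove [ojamy,evp,aerz] add [sbyv] -> 9 lines: mrt ghdp zei sbyv wntur jgdqw fsx lvtem xgwd
Hunk 3: at line 5 remove [jgdqw,fsx,lvtem] add [ebbw] -> 7 lines: mrt ghdp zei sbyv wntur ebbw xgwd
Final line count: 7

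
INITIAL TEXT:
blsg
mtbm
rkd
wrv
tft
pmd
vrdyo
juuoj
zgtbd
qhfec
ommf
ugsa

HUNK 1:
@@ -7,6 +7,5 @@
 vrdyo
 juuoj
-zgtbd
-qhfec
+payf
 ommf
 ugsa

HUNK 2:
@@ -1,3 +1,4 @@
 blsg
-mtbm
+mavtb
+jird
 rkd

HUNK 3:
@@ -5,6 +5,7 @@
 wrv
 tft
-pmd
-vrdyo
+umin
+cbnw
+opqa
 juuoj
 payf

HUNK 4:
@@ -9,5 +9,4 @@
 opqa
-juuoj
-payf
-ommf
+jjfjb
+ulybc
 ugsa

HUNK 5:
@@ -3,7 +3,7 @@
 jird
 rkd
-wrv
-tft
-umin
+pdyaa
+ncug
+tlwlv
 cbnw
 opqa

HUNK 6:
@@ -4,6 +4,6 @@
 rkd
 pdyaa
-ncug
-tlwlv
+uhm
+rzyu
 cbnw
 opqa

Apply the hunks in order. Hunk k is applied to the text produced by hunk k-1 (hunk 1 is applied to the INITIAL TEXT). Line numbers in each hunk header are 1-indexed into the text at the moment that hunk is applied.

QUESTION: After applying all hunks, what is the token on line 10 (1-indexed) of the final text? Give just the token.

Hunk 1: at line 7 remove [zgtbd,qhfec] add [payf] -> 11 lines: blsg mtbm rkd wrv tft pmd vrdyo juuoj payf ommf ugsa
Hunk 2: at line 1 remove [mtbm] add [mavtb,jird] -> 12 lines: blsg mavtb jird rkd wrv tft pmd vrdyo juuoj payf ommf ugsa
Hunk 3: at line 5 remove [pmd,vrdyo] add [umin,cbnw,opqa] -> 13 lines: blsg mavtb jird rkd wrv tft umin cbnw opqa juuoj payf ommf ugsa
Hunk 4: at line 9 remove [juuoj,payf,ommf] add [jjfjb,ulybc] -> 12 lines: blsg mavtb jird rkd wrv tft umin cbnw opqa jjfjb ulybc ugsa
Hunk 5: at line 3 remove [wrv,tft,umin] add [pdyaa,ncug,tlwlv] -> 12 lines: blsg mavtb jird rkd pdyaa ncug tlwlv cbnw opqa jjfjb ulybc ugsa
Hunk 6: at line 4 remove [ncug,tlwlv] add [uhm,rzyu] -> 12 lines: blsg mavtb jird rkd pdyaa uhm rzyu cbnw opqa jjfjb ulybc ugsa
Final line 10: jjfjb

Answer: jjfjb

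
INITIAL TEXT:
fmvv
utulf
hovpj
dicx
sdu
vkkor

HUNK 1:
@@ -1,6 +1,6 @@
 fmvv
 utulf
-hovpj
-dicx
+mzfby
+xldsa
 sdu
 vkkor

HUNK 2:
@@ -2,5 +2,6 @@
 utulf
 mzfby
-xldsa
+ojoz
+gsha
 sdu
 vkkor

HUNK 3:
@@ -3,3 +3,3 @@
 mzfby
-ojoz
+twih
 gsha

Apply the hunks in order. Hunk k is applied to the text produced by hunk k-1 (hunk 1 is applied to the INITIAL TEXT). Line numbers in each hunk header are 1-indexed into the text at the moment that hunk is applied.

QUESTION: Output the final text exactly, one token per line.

Hunk 1: at line 1 remove [hovpj,dicx] add [mzfby,xldsa] -> 6 lines: fmvv utulf mzfby xldsa sdu vkkor
Hunk 2: at line 2 remove [xldsa] add [ojoz,gsha] -> 7 lines: fmvv utulf mzfby ojoz gsha sdu vkkor
Hunk 3: at line 3 remove [ojoz] add [twih] -> 7 lines: fmvv utulf mzfby twih gsha sdu vkkor

Answer: fmvv
utulf
mzfby
twih
gsha
sdu
vkkor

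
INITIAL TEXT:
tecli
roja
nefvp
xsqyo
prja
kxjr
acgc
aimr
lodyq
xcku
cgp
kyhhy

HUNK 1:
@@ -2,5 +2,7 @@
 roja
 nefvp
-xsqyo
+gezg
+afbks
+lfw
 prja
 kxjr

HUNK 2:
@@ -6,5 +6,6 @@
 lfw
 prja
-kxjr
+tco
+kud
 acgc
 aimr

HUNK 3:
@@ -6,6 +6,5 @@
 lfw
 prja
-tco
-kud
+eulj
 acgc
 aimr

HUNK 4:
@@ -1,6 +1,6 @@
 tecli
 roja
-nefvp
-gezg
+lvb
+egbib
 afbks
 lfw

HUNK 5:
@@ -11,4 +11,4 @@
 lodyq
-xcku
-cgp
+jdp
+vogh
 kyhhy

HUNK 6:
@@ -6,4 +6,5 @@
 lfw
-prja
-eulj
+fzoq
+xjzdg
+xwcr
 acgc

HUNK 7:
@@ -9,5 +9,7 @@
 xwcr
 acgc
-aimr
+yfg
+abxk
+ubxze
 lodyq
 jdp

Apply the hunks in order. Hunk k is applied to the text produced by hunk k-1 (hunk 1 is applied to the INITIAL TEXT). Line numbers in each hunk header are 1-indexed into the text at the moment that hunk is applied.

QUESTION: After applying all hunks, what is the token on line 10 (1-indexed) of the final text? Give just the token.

Hunk 1: at line 2 remove [xsqyo] add [gezg,afbks,lfw] -> 14 lines: tecli roja nefvp gezg afbks lfw prja kxjr acgc aimr lodyq xcku cgp kyhhy
Hunk 2: at line 6 remove [kxjr] add [tco,kud] -> 15 lines: tecli roja nefvp gezg afbks lfw prja tco kud acgc aimr lodyq xcku cgp kyhhy
Hunk 3: at line 6 remove [tco,kud] add [eulj] -> 14 lines: tecli roja nefvp gezg afbks lfw prja eulj acgc aimr lodyq xcku cgp kyhhy
Hunk 4: at line 1 remove [nefvp,gezg] add [lvb,egbib] -> 14 lines: tecli roja lvb egbib afbks lfw prja eulj acgc aimr lodyq xcku cgp kyhhy
Hunk 5: at line 11 remove [xcku,cgp] add [jdp,vogh] -> 14 lines: tecli roja lvb egbib afbks lfw prja eulj acgc aimr lodyq jdp vogh kyhhy
Hunk 6: at line 6 remove [prja,eulj] add [fzoq,xjzdg,xwcr] -> 15 lines: tecli roja lvb egbib afbks lfw fzoq xjzdg xwcr acgc aimr lodyq jdp vogh kyhhy
Hunk 7: at line 9 remove [aimr] add [yfg,abxk,ubxze] -> 17 lines: tecli roja lvb egbib afbks lfw fzoq xjzdg xwcr acgc yfg abxk ubxze lodyq jdp vogh kyhhy
Final line 10: acgc

Answer: acgc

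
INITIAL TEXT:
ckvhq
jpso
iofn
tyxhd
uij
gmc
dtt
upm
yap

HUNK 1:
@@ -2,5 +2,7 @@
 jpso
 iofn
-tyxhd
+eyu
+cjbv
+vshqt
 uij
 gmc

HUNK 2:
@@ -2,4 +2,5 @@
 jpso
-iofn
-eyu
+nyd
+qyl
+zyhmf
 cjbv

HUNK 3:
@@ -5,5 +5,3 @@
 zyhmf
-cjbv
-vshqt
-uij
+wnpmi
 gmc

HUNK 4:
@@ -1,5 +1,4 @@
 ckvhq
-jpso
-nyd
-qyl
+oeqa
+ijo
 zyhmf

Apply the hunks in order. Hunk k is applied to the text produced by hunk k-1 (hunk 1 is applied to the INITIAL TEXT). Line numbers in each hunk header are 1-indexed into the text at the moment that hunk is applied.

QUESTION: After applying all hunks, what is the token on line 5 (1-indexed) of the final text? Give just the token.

Hunk 1: at line 2 remove [tyxhd] add [eyu,cjbv,vshqt] -> 11 lines: ckvhq jpso iofn eyu cjbv vshqt uij gmc dtt upm yap
Hunk 2: at line 2 remove [iofn,eyu] add [nyd,qyl,zyhmf] -> 12 lines: ckvhq jpso nyd qyl zyhmf cjbv vshqt uij gmc dtt upm yap
Hunk 3: at line 5 remove [cjbv,vshqt,uij] add [wnpmi] -> 10 lines: ckvhq jpso nyd qyl zyhmf wnpmi gmc dtt upm yap
Hunk 4: at line 1 remove [jpso,nyd,qyl] add [oeqa,ijo] -> 9 lines: ckvhq oeqa ijo zyhmf wnpmi gmc dtt upm yap
Final line 5: wnpmi

Answer: wnpmi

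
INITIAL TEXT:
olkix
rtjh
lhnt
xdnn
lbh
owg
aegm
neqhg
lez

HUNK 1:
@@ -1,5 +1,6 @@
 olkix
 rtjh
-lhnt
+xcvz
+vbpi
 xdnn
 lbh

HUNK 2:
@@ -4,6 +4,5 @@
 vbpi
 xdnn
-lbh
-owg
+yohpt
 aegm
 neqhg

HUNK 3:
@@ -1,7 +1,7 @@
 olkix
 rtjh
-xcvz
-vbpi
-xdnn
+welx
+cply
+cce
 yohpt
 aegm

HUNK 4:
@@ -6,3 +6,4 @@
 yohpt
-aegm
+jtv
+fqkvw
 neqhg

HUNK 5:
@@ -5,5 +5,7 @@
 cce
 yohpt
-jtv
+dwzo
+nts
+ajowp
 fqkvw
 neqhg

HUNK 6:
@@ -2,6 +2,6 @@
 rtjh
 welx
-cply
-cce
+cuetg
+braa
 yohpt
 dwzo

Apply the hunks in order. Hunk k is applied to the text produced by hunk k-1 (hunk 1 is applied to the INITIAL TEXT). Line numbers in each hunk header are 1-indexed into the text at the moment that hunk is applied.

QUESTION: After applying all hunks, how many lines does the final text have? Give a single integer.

Answer: 12

Derivation:
Hunk 1: at line 1 remove [lhnt] add [xcvz,vbpi] -> 10 lines: olkix rtjh xcvz vbpi xdnn lbh owg aegm neqhg lez
Hunk 2: at line 4 remove [lbh,owg] add [yohpt] -> 9 lines: olkix rtjh xcvz vbpi xdnn yohpt aegm neqhg lez
Hunk 3: at line 1 remove [xcvz,vbpi,xdnn] add [welx,cply,cce] -> 9 lines: olkix rtjh welx cply cce yohpt aegm neqhg lez
Hunk 4: at line 6 remove [aegm] add [jtv,fqkvw] -> 10 lines: olkix rtjh welx cply cce yohpt jtv fqkvw neqhg lez
Hunk 5: at line 5 remove [jtv] add [dwzo,nts,ajowp] -> 12 lines: olkix rtjh welx cply cce yohpt dwzo nts ajowp fqkvw neqhg lez
Hunk 6: at line 2 remove [cply,cce] add [cuetg,braa] -> 12 lines: olkix rtjh welx cuetg braa yohpt dwzo nts ajowp fqkvw neqhg lez
Final line count: 12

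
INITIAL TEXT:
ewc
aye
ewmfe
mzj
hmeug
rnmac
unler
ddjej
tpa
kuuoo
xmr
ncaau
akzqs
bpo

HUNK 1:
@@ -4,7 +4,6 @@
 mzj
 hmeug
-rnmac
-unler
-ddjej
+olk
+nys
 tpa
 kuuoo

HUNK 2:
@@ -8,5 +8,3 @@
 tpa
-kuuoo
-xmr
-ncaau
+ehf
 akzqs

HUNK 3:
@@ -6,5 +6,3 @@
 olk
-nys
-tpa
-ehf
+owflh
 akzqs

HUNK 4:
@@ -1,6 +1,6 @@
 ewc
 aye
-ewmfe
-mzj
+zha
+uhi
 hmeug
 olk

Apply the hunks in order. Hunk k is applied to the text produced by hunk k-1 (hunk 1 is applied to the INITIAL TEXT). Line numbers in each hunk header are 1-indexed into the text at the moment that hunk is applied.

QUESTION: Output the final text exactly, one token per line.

Hunk 1: at line 4 remove [rnmac,unler,ddjej] add [olk,nys] -> 13 lines: ewc aye ewmfe mzj hmeug olk nys tpa kuuoo xmr ncaau akzqs bpo
Hunk 2: at line 8 remove [kuuoo,xmr,ncaau] add [ehf] -> 11 lines: ewc aye ewmfe mzj hmeug olk nys tpa ehf akzqs bpo
Hunk 3: at line 6 remove [nys,tpa,ehf] add [owflh] -> 9 lines: ewc aye ewmfe mzj hmeug olk owflh akzqs bpo
Hunk 4: at line 1 remove [ewmfe,mzj] add [zha,uhi] -> 9 lines: ewc aye zha uhi hmeug olk owflh akzqs bpo

Answer: ewc
aye
zha
uhi
hmeug
olk
owflh
akzqs
bpo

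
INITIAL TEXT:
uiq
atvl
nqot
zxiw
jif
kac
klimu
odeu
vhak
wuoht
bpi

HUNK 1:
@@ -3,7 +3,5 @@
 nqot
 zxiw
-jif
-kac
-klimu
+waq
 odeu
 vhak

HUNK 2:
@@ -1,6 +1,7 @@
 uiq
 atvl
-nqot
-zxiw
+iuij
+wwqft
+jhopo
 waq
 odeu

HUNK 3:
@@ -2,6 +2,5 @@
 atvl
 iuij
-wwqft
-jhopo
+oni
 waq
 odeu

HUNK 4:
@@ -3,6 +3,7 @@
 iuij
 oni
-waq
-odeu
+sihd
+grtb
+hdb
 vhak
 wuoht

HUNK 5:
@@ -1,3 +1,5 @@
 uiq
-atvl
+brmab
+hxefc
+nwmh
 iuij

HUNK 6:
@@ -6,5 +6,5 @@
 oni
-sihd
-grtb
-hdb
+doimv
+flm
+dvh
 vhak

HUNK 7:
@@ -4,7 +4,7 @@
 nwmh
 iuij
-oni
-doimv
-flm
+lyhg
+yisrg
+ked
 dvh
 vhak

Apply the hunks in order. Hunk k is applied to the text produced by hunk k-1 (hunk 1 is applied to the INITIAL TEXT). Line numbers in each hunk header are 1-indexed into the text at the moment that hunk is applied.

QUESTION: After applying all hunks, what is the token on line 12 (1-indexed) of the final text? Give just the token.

Answer: bpi

Derivation:
Hunk 1: at line 3 remove [jif,kac,klimu] add [waq] -> 9 lines: uiq atvl nqot zxiw waq odeu vhak wuoht bpi
Hunk 2: at line 1 remove [nqot,zxiw] add [iuij,wwqft,jhopo] -> 10 lines: uiq atvl iuij wwqft jhopo waq odeu vhak wuoht bpi
Hunk 3: at line 2 remove [wwqft,jhopo] add [oni] -> 9 lines: uiq atvl iuij oni waq odeu vhak wuoht bpi
Hunk 4: at line 3 remove [waq,odeu] add [sihd,grtb,hdb] -> 10 lines: uiq atvl iuij oni sihd grtb hdb vhak wuoht bpi
Hunk 5: at line 1 remove [atvl] add [brmab,hxefc,nwmh] -> 12 lines: uiq brmab hxefc nwmh iuij oni sihd grtb hdb vhak wuoht bpi
Hunk 6: at line 6 remove [sihd,grtb,hdb] add [doimv,flm,dvh] -> 12 lines: uiq brmab hxefc nwmh iuij oni doimv flm dvh vhak wuoht bpi
Hunk 7: at line 4 remove [oni,doimv,flm] add [lyhg,yisrg,ked] -> 12 lines: uiq brmab hxefc nwmh iuij lyhg yisrg ked dvh vhak wuoht bpi
Final line 12: bpi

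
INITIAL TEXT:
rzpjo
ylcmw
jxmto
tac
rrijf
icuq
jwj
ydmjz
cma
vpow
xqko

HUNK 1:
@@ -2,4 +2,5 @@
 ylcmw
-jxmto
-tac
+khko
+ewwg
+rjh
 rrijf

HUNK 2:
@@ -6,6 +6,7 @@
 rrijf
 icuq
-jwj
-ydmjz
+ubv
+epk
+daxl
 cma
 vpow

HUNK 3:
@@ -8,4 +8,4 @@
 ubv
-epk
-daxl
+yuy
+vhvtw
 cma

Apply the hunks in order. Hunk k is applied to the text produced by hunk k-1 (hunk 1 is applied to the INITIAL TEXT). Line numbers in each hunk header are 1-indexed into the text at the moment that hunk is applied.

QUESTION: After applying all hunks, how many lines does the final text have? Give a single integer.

Answer: 13

Derivation:
Hunk 1: at line 2 remove [jxmto,tac] add [khko,ewwg,rjh] -> 12 lines: rzpjo ylcmw khko ewwg rjh rrijf icuq jwj ydmjz cma vpow xqko
Hunk 2: at line 6 remove [jwj,ydmjz] add [ubv,epk,daxl] -> 13 lines: rzpjo ylcmw khko ewwg rjh rrijf icuq ubv epk daxl cma vpow xqko
Hunk 3: at line 8 remove [epk,daxl] add [yuy,vhvtw] -> 13 lines: rzpjo ylcmw khko ewwg rjh rrijf icuq ubv yuy vhvtw cma vpow xqko
Final line count: 13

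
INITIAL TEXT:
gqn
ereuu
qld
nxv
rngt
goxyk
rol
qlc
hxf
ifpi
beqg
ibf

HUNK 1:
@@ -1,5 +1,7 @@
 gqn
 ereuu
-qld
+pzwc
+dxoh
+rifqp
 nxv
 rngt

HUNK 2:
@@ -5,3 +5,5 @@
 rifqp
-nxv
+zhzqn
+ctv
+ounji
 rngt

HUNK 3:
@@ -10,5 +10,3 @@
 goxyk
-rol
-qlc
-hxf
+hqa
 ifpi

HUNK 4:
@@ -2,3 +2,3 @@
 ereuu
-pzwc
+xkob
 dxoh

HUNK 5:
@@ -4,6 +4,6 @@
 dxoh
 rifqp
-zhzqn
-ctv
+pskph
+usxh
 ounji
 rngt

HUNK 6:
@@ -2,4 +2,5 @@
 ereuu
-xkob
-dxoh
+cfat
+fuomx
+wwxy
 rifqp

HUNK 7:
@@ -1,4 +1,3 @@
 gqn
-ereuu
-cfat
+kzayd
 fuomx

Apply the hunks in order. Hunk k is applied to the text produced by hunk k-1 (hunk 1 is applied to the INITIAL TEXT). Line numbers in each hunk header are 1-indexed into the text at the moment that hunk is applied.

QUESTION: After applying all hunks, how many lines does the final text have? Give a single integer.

Hunk 1: at line 1 remove [qld] add [pzwc,dxoh,rifqp] -> 14 lines: gqn ereuu pzwc dxoh rifqp nxv rngt goxyk rol qlc hxf ifpi beqg ibf
Hunk 2: at line 5 remove [nxv] add [zhzqn,ctv,ounji] -> 16 lines: gqn ereuu pzwc dxoh rifqp zhzqn ctv ounji rngt goxyk rol qlc hxf ifpi beqg ibf
Hunk 3: at line 10 remove [rol,qlc,hxf] add [hqa] -> 14 lines: gqn ereuu pzwc dxoh rifqp zhzqn ctv ounji rngt goxyk hqa ifpi beqg ibf
Hunk 4: at line 2 remove [pzwc] add [xkob] -> 14 lines: gqn ereuu xkob dxoh rifqp zhzqn ctv ounji rngt goxyk hqa ifpi beqg ibf
Hunk 5: at line 4 remove [zhzqn,ctv] add [pskph,usxh] -> 14 lines: gqn ereuu xkob dxoh rifqp pskph usxh ounji rngt goxyk hqa ifpi beqg ibf
Hunk 6: at line 2 remove [xkob,dxoh] add [cfat,fuomx,wwxy] -> 15 lines: gqn ereuu cfat fuomx wwxy rifqp pskph usxh ounji rngt goxyk hqa ifpi beqg ibf
Hunk 7: at line 1 remove [ereuu,cfat] add [kzayd] -> 14 lines: gqn kzayd fuomx wwxy rifqp pskph usxh ounji rngt goxyk hqa ifpi beqg ibf
Final line count: 14

Answer: 14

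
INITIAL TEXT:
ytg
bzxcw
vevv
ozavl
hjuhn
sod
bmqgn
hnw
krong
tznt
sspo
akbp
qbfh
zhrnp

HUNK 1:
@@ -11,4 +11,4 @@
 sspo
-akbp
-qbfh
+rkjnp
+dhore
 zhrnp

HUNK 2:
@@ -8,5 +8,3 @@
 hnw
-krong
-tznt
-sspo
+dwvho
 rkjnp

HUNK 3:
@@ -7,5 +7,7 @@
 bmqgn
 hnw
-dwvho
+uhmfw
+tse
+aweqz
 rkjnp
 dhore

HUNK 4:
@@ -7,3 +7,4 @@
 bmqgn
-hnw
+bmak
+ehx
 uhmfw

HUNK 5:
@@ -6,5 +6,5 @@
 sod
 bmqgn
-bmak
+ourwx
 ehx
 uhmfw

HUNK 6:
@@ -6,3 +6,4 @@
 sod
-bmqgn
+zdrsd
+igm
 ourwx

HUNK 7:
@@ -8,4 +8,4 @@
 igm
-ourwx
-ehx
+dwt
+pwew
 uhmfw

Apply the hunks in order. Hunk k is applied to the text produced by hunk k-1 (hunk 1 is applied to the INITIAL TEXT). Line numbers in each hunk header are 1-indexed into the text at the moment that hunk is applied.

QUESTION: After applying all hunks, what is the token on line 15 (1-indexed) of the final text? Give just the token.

Answer: dhore

Derivation:
Hunk 1: at line 11 remove [akbp,qbfh] add [rkjnp,dhore] -> 14 lines: ytg bzxcw vevv ozavl hjuhn sod bmqgn hnw krong tznt sspo rkjnp dhore zhrnp
Hunk 2: at line 8 remove [krong,tznt,sspo] add [dwvho] -> 12 lines: ytg bzxcw vevv ozavl hjuhn sod bmqgn hnw dwvho rkjnp dhore zhrnp
Hunk 3: at line 7 remove [dwvho] add [uhmfw,tse,aweqz] -> 14 lines: ytg bzxcw vevv ozavl hjuhn sod bmqgn hnw uhmfw tse aweqz rkjnp dhore zhrnp
Hunk 4: at line 7 remove [hnw] add [bmak,ehx] -> 15 lines: ytg bzxcw vevv ozavl hjuhn sod bmqgn bmak ehx uhmfw tse aweqz rkjnp dhore zhrnp
Hunk 5: at line 6 remove [bmak] add [ourwx] -> 15 lines: ytg bzxcw vevv ozavl hjuhn sod bmqgn ourwx ehx uhmfw tse aweqz rkjnp dhore zhrnp
Hunk 6: at line 6 remove [bmqgn] add [zdrsd,igm] -> 16 lines: ytg bzxcw vevv ozavl hjuhn sod zdrsd igm ourwx ehx uhmfw tse aweqz rkjnp dhore zhrnp
Hunk 7: at line 8 remove [ourwx,ehx] add [dwt,pwew] -> 16 lines: ytg bzxcw vevv ozavl hjuhn sod zdrsd igm dwt pwew uhmfw tse aweqz rkjnp dhore zhrnp
Final line 15: dhore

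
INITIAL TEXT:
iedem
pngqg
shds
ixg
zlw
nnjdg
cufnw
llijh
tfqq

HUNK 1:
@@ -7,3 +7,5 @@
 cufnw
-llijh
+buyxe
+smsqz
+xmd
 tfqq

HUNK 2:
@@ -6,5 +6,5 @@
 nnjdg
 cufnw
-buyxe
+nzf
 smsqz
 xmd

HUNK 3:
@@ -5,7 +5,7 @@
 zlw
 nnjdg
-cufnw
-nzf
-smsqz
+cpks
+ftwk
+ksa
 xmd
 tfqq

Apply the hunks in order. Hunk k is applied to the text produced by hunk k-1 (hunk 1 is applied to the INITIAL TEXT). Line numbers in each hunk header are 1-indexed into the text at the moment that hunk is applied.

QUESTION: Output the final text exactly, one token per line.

Answer: iedem
pngqg
shds
ixg
zlw
nnjdg
cpks
ftwk
ksa
xmd
tfqq

Derivation:
Hunk 1: at line 7 remove [llijh] add [buyxe,smsqz,xmd] -> 11 lines: iedem pngqg shds ixg zlw nnjdg cufnw buyxe smsqz xmd tfqq
Hunk 2: at line 6 remove [buyxe] add [nzf] -> 11 lines: iedem pngqg shds ixg zlw nnjdg cufnw nzf smsqz xmd tfqq
Hunk 3: at line 5 remove [cufnw,nzf,smsqz] add [cpks,ftwk,ksa] -> 11 lines: iedem pngqg shds ixg zlw nnjdg cpks ftwk ksa xmd tfqq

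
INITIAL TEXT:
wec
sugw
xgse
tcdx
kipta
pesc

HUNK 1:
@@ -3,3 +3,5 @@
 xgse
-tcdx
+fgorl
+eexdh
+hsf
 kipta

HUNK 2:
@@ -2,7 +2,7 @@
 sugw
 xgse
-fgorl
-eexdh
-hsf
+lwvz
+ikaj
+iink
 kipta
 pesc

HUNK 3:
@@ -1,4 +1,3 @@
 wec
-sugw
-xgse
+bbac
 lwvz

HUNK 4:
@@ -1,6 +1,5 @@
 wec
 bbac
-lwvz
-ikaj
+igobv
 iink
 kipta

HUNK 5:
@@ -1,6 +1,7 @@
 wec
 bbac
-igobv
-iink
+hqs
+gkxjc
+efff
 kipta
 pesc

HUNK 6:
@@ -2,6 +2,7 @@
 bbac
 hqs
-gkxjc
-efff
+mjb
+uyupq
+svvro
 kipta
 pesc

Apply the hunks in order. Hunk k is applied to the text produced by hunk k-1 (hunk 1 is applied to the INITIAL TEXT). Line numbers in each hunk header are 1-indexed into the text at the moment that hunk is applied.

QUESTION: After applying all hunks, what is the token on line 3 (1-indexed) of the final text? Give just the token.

Answer: hqs

Derivation:
Hunk 1: at line 3 remove [tcdx] add [fgorl,eexdh,hsf] -> 8 lines: wec sugw xgse fgorl eexdh hsf kipta pesc
Hunk 2: at line 2 remove [fgorl,eexdh,hsf] add [lwvz,ikaj,iink] -> 8 lines: wec sugw xgse lwvz ikaj iink kipta pesc
Hunk 3: at line 1 remove [sugw,xgse] add [bbac] -> 7 lines: wec bbac lwvz ikaj iink kipta pesc
Hunk 4: at line 1 remove [lwvz,ikaj] add [igobv] -> 6 lines: wec bbac igobv iink kipta pesc
Hunk 5: at line 1 remove [igobv,iink] add [hqs,gkxjc,efff] -> 7 lines: wec bbac hqs gkxjc efff kipta pesc
Hunk 6: at line 2 remove [gkxjc,efff] add [mjb,uyupq,svvro] -> 8 lines: wec bbac hqs mjb uyupq svvro kipta pesc
Final line 3: hqs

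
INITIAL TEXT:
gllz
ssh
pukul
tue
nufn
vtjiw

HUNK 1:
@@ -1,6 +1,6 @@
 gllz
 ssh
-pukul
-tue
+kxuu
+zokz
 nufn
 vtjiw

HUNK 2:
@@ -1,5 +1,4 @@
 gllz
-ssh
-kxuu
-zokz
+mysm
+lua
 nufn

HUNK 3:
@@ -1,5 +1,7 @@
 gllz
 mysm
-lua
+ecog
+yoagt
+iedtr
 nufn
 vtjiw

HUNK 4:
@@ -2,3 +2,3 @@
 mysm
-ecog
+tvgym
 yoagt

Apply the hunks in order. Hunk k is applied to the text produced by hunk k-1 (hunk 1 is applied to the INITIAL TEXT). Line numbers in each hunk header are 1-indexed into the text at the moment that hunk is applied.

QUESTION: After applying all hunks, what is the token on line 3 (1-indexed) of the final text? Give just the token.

Hunk 1: at line 1 remove [pukul,tue] add [kxuu,zokz] -> 6 lines: gllz ssh kxuu zokz nufn vtjiw
Hunk 2: at line 1 remove [ssh,kxuu,zokz] add [mysm,lua] -> 5 lines: gllz mysm lua nufn vtjiw
Hunk 3: at line 1 remove [lua] add [ecog,yoagt,iedtr] -> 7 lines: gllz mysm ecog yoagt iedtr nufn vtjiw
Hunk 4: at line 2 remove [ecog] add [tvgym] -> 7 lines: gllz mysm tvgym yoagt iedtr nufn vtjiw
Final line 3: tvgym

Answer: tvgym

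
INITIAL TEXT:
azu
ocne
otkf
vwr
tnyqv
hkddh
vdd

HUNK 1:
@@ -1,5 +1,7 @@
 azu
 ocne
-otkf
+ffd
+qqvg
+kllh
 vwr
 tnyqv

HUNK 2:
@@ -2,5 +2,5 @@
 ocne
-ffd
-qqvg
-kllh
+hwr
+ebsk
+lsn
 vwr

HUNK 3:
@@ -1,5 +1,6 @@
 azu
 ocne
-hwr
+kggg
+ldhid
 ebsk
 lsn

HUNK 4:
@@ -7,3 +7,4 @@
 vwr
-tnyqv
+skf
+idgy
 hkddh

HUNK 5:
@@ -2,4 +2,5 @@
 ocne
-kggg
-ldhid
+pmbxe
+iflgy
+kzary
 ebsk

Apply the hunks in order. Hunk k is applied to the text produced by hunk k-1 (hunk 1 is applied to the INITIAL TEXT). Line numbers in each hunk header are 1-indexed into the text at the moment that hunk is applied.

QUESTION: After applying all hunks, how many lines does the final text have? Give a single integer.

Hunk 1: at line 1 remove [otkf] add [ffd,qqvg,kllh] -> 9 lines: azu ocne ffd qqvg kllh vwr tnyqv hkddh vdd
Hunk 2: at line 2 remove [ffd,qqvg,kllh] add [hwr,ebsk,lsn] -> 9 lines: azu ocne hwr ebsk lsn vwr tnyqv hkddh vdd
Hunk 3: at line 1 remove [hwr] add [kggg,ldhid] -> 10 lines: azu ocne kggg ldhid ebsk lsn vwr tnyqv hkddh vdd
Hunk 4: at line 7 remove [tnyqv] add [skf,idgy] -> 11 lines: azu ocne kggg ldhid ebsk lsn vwr skf idgy hkddh vdd
Hunk 5: at line 2 remove [kggg,ldhid] add [pmbxe,iflgy,kzary] -> 12 lines: azu ocne pmbxe iflgy kzary ebsk lsn vwr skf idgy hkddh vdd
Final line count: 12

Answer: 12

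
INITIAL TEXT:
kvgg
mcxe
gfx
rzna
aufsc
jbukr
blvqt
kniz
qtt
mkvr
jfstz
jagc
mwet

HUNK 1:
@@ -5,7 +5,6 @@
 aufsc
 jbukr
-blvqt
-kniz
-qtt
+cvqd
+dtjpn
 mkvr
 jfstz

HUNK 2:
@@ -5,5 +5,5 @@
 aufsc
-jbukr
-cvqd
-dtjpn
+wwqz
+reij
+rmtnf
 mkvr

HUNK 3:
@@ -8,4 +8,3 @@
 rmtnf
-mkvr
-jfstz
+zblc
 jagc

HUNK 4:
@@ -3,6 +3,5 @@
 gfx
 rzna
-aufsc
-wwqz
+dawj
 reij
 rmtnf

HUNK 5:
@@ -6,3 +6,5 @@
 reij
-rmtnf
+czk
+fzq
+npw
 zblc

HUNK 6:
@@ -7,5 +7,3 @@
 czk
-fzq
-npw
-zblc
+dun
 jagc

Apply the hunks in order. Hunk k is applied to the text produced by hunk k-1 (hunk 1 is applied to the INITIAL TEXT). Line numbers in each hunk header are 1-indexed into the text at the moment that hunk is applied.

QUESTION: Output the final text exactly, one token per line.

Answer: kvgg
mcxe
gfx
rzna
dawj
reij
czk
dun
jagc
mwet

Derivation:
Hunk 1: at line 5 remove [blvqt,kniz,qtt] add [cvqd,dtjpn] -> 12 lines: kvgg mcxe gfx rzna aufsc jbukr cvqd dtjpn mkvr jfstz jagc mwet
Hunk 2: at line 5 remove [jbukr,cvqd,dtjpn] add [wwqz,reij,rmtnf] -> 12 lines: kvgg mcxe gfx rzna aufsc wwqz reij rmtnf mkvr jfstz jagc mwet
Hunk 3: at line 8 remove [mkvr,jfstz] add [zblc] -> 11 lines: kvgg mcxe gfx rzna aufsc wwqz reij rmtnf zblc jagc mwet
Hunk 4: at line 3 remove [aufsc,wwqz] add [dawj] -> 10 lines: kvgg mcxe gfx rzna dawj reij rmtnf zblc jagc mwet
Hunk 5: at line 6 remove [rmtnf] add [czk,fzq,npw] -> 12 lines: kvgg mcxe gfx rzna dawj reij czk fzq npw zblc jagc mwet
Hunk 6: at line 7 remove [fzq,npw,zblc] add [dun] -> 10 lines: kvgg mcxe gfx rzna dawj reij czk dun jagc mwet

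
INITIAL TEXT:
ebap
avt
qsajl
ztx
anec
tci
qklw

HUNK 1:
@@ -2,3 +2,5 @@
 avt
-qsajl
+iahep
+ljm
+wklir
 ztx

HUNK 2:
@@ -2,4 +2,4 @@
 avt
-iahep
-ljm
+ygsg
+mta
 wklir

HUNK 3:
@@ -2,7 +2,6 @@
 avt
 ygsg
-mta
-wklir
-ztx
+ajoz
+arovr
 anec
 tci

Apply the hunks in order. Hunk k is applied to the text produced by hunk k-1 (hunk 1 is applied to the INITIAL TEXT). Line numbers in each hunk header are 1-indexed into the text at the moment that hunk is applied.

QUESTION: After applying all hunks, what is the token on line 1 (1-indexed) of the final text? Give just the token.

Answer: ebap

Derivation:
Hunk 1: at line 2 remove [qsajl] add [iahep,ljm,wklir] -> 9 lines: ebap avt iahep ljm wklir ztx anec tci qklw
Hunk 2: at line 2 remove [iahep,ljm] add [ygsg,mta] -> 9 lines: ebap avt ygsg mta wklir ztx anec tci qklw
Hunk 3: at line 2 remove [mta,wklir,ztx] add [ajoz,arovr] -> 8 lines: ebap avt ygsg ajoz arovr anec tci qklw
Final line 1: ebap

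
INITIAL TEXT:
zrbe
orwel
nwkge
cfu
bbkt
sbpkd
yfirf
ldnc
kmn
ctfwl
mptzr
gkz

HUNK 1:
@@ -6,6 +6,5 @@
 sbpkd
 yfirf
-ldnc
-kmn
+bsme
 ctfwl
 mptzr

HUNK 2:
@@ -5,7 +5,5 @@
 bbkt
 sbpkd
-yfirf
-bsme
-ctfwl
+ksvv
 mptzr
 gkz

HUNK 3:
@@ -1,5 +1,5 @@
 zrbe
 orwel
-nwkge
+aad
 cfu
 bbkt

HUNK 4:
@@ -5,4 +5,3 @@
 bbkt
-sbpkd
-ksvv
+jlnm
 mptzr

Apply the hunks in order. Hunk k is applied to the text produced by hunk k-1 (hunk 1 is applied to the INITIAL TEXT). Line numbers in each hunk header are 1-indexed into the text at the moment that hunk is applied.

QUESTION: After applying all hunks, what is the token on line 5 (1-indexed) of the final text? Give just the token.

Hunk 1: at line 6 remove [ldnc,kmn] add [bsme] -> 11 lines: zrbe orwel nwkge cfu bbkt sbpkd yfirf bsme ctfwl mptzr gkz
Hunk 2: at line 5 remove [yfirf,bsme,ctfwl] add [ksvv] -> 9 lines: zrbe orwel nwkge cfu bbkt sbpkd ksvv mptzr gkz
Hunk 3: at line 1 remove [nwkge] add [aad] -> 9 lines: zrbe orwel aad cfu bbkt sbpkd ksvv mptzr gkz
Hunk 4: at line 5 remove [sbpkd,ksvv] add [jlnm] -> 8 lines: zrbe orwel aad cfu bbkt jlnm mptzr gkz
Final line 5: bbkt

Answer: bbkt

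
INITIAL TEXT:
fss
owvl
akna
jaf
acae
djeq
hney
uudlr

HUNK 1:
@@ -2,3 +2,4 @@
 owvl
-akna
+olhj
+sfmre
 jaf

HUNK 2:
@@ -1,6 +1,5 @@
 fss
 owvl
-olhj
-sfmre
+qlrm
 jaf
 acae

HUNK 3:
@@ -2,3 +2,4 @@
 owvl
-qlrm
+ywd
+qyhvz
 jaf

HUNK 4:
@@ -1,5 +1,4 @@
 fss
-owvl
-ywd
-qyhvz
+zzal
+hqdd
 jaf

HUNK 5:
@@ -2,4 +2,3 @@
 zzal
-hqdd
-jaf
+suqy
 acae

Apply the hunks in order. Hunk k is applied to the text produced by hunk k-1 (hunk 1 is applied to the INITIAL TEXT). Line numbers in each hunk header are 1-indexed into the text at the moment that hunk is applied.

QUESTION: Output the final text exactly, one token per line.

Answer: fss
zzal
suqy
acae
djeq
hney
uudlr

Derivation:
Hunk 1: at line 2 remove [akna] add [olhj,sfmre] -> 9 lines: fss owvl olhj sfmre jaf acae djeq hney uudlr
Hunk 2: at line 1 remove [olhj,sfmre] add [qlrm] -> 8 lines: fss owvl qlrm jaf acae djeq hney uudlr
Hunk 3: at line 2 remove [qlrm] add [ywd,qyhvz] -> 9 lines: fss owvl ywd qyhvz jaf acae djeq hney uudlr
Hunk 4: at line 1 remove [owvl,ywd,qyhvz] add [zzal,hqdd] -> 8 lines: fss zzal hqdd jaf acae djeq hney uudlr
Hunk 5: at line 2 remove [hqdd,jaf] add [suqy] -> 7 lines: fss zzal suqy acae djeq hney uudlr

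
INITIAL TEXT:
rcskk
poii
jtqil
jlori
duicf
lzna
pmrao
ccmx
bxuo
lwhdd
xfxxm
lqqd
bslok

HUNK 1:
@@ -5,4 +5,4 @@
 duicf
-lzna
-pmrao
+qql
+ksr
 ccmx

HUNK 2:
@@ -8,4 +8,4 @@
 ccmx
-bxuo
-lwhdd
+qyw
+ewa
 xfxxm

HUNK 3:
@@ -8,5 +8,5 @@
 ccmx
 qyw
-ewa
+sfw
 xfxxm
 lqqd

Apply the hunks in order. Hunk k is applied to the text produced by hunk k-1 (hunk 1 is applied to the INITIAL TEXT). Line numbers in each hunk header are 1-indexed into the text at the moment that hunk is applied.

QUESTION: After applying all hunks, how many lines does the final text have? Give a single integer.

Answer: 13

Derivation:
Hunk 1: at line 5 remove [lzna,pmrao] add [qql,ksr] -> 13 lines: rcskk poii jtqil jlori duicf qql ksr ccmx bxuo lwhdd xfxxm lqqd bslok
Hunk 2: at line 8 remove [bxuo,lwhdd] add [qyw,ewa] -> 13 lines: rcskk poii jtqil jlori duicf qql ksr ccmx qyw ewa xfxxm lqqd bslok
Hunk 3: at line 8 remove [ewa] add [sfw] -> 13 lines: rcskk poii jtqil jlori duicf qql ksr ccmx qyw sfw xfxxm lqqd bslok
Final line count: 13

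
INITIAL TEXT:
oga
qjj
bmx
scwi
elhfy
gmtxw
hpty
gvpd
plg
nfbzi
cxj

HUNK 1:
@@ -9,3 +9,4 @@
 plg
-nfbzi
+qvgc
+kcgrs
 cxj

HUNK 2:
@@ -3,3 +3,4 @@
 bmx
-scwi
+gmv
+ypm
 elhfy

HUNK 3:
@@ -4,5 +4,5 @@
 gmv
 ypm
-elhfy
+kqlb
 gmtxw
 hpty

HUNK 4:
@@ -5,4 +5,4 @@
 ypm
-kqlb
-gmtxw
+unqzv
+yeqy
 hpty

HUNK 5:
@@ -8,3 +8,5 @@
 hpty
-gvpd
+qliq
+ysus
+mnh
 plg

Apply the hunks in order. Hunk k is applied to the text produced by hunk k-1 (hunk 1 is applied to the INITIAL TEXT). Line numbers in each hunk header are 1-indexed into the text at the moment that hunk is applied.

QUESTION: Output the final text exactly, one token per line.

Answer: oga
qjj
bmx
gmv
ypm
unqzv
yeqy
hpty
qliq
ysus
mnh
plg
qvgc
kcgrs
cxj

Derivation:
Hunk 1: at line 9 remove [nfbzi] add [qvgc,kcgrs] -> 12 lines: oga qjj bmx scwi elhfy gmtxw hpty gvpd plg qvgc kcgrs cxj
Hunk 2: at line 3 remove [scwi] add [gmv,ypm] -> 13 lines: oga qjj bmx gmv ypm elhfy gmtxw hpty gvpd plg qvgc kcgrs cxj
Hunk 3: at line 4 remove [elhfy] add [kqlb] -> 13 lines: oga qjj bmx gmv ypm kqlb gmtxw hpty gvpd plg qvgc kcgrs cxj
Hunk 4: at line 5 remove [kqlb,gmtxw] add [unqzv,yeqy] -> 13 lines: oga qjj bmx gmv ypm unqzv yeqy hpty gvpd plg qvgc kcgrs cxj
Hunk 5: at line 8 remove [gvpd] add [qliq,ysus,mnh] -> 15 lines: oga qjj bmx gmv ypm unqzv yeqy hpty qliq ysus mnh plg qvgc kcgrs cxj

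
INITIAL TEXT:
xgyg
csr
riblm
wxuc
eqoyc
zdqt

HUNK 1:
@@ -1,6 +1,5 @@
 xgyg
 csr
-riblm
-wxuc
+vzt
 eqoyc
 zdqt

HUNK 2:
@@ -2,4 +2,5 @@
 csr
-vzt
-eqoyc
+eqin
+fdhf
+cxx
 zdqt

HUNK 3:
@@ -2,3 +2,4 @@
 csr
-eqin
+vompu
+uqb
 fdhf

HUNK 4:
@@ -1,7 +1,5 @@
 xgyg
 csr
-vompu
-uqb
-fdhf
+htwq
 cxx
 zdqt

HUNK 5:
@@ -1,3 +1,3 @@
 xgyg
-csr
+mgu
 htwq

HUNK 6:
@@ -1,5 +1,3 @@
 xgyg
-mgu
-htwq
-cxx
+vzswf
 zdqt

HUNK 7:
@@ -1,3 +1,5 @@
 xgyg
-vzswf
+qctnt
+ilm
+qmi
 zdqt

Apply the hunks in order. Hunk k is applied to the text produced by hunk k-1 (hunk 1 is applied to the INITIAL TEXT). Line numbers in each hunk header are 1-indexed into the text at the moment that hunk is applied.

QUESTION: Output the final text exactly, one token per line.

Hunk 1: at line 1 remove [riblm,wxuc] add [vzt] -> 5 lines: xgyg csr vzt eqoyc zdqt
Hunk 2: at line 2 remove [vzt,eqoyc] add [eqin,fdhf,cxx] -> 6 lines: xgyg csr eqin fdhf cxx zdqt
Hunk 3: at line 2 remove [eqin] add [vompu,uqb] -> 7 lines: xgyg csr vompu uqb fdhf cxx zdqt
Hunk 4: at line 1 remove [vompu,uqb,fdhf] add [htwq] -> 5 lines: xgyg csr htwq cxx zdqt
Hunk 5: at line 1 remove [csr] add [mgu] -> 5 lines: xgyg mgu htwq cxx zdqt
Hunk 6: at line 1 remove [mgu,htwq,cxx] add [vzswf] -> 3 lines: xgyg vzswf zdqt
Hunk 7: at line 1 remove [vzswf] add [qctnt,ilm,qmi] -> 5 lines: xgyg qctnt ilm qmi zdqt

Answer: xgyg
qctnt
ilm
qmi
zdqt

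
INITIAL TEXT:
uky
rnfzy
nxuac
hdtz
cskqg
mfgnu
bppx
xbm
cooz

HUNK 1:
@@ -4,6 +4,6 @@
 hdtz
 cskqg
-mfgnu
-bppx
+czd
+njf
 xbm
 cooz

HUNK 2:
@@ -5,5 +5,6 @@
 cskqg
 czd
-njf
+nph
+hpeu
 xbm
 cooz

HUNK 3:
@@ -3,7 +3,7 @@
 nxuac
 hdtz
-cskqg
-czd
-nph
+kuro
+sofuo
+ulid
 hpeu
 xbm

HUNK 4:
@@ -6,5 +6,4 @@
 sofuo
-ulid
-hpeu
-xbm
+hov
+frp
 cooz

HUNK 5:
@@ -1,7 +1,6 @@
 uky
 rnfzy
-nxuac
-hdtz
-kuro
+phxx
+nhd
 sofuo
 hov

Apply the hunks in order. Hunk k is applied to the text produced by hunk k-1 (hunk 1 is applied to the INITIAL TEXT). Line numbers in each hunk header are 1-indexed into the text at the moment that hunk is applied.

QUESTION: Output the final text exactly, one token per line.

Hunk 1: at line 4 remove [mfgnu,bppx] add [czd,njf] -> 9 lines: uky rnfzy nxuac hdtz cskqg czd njf xbm cooz
Hunk 2: at line 5 remove [njf] add [nph,hpeu] -> 10 lines: uky rnfzy nxuac hdtz cskqg czd nph hpeu xbm cooz
Hunk 3: at line 3 remove [cskqg,czd,nph] add [kuro,sofuo,ulid] -> 10 lines: uky rnfzy nxuac hdtz kuro sofuo ulid hpeu xbm cooz
Hunk 4: at line 6 remove [ulid,hpeu,xbm] add [hov,frp] -> 9 lines: uky rnfzy nxuac hdtz kuro sofuo hov frp cooz
Hunk 5: at line 1 remove [nxuac,hdtz,kuro] add [phxx,nhd] -> 8 lines: uky rnfzy phxx nhd sofuo hov frp cooz

Answer: uky
rnfzy
phxx
nhd
sofuo
hov
frp
cooz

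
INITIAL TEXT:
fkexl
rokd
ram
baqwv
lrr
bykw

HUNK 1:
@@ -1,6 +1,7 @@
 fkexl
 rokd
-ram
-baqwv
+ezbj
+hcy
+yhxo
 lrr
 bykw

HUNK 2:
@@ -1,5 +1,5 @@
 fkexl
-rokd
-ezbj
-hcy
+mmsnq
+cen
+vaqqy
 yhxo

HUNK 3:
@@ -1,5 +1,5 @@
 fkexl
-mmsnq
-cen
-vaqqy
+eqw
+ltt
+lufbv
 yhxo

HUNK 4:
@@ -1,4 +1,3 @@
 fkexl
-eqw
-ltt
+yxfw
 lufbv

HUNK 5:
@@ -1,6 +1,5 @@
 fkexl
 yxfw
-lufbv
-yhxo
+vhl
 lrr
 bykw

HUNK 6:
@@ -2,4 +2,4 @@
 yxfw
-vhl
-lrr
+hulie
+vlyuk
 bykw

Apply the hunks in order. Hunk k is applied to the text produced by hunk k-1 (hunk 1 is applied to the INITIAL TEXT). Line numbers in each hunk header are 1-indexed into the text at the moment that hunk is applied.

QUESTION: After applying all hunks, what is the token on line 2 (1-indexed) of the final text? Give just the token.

Answer: yxfw

Derivation:
Hunk 1: at line 1 remove [ram,baqwv] add [ezbj,hcy,yhxo] -> 7 lines: fkexl rokd ezbj hcy yhxo lrr bykw
Hunk 2: at line 1 remove [rokd,ezbj,hcy] add [mmsnq,cen,vaqqy] -> 7 lines: fkexl mmsnq cen vaqqy yhxo lrr bykw
Hunk 3: at line 1 remove [mmsnq,cen,vaqqy] add [eqw,ltt,lufbv] -> 7 lines: fkexl eqw ltt lufbv yhxo lrr bykw
Hunk 4: at line 1 remove [eqw,ltt] add [yxfw] -> 6 lines: fkexl yxfw lufbv yhxo lrr bykw
Hunk 5: at line 1 remove [lufbv,yhxo] add [vhl] -> 5 lines: fkexl yxfw vhl lrr bykw
Hunk 6: at line 2 remove [vhl,lrr] add [hulie,vlyuk] -> 5 lines: fkexl yxfw hulie vlyuk bykw
Final line 2: yxfw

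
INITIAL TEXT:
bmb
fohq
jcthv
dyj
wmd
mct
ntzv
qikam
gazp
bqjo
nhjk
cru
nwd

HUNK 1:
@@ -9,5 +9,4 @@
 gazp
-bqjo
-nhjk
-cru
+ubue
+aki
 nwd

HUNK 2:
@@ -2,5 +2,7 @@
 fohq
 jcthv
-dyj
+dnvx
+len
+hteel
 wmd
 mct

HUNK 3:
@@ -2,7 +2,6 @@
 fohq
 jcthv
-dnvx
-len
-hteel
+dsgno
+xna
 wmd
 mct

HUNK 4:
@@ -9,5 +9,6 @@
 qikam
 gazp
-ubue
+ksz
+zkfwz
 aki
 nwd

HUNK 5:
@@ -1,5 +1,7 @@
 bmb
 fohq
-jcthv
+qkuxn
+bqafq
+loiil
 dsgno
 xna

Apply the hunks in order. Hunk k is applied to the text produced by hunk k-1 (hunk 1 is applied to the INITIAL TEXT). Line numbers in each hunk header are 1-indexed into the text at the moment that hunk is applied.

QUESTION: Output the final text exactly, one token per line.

Answer: bmb
fohq
qkuxn
bqafq
loiil
dsgno
xna
wmd
mct
ntzv
qikam
gazp
ksz
zkfwz
aki
nwd

Derivation:
Hunk 1: at line 9 remove [bqjo,nhjk,cru] add [ubue,aki] -> 12 lines: bmb fohq jcthv dyj wmd mct ntzv qikam gazp ubue aki nwd
Hunk 2: at line 2 remove [dyj] add [dnvx,len,hteel] -> 14 lines: bmb fohq jcthv dnvx len hteel wmd mct ntzv qikam gazp ubue aki nwd
Hunk 3: at line 2 remove [dnvx,len,hteel] add [dsgno,xna] -> 13 lines: bmb fohq jcthv dsgno xna wmd mct ntzv qikam gazp ubue aki nwd
Hunk 4: at line 9 remove [ubue] add [ksz,zkfwz] -> 14 lines: bmb fohq jcthv dsgno xna wmd mct ntzv qikam gazp ksz zkfwz aki nwd
Hunk 5: at line 1 remove [jcthv] add [qkuxn,bqafq,loiil] -> 16 lines: bmb fohq qkuxn bqafq loiil dsgno xna wmd mct ntzv qikam gazp ksz zkfwz aki nwd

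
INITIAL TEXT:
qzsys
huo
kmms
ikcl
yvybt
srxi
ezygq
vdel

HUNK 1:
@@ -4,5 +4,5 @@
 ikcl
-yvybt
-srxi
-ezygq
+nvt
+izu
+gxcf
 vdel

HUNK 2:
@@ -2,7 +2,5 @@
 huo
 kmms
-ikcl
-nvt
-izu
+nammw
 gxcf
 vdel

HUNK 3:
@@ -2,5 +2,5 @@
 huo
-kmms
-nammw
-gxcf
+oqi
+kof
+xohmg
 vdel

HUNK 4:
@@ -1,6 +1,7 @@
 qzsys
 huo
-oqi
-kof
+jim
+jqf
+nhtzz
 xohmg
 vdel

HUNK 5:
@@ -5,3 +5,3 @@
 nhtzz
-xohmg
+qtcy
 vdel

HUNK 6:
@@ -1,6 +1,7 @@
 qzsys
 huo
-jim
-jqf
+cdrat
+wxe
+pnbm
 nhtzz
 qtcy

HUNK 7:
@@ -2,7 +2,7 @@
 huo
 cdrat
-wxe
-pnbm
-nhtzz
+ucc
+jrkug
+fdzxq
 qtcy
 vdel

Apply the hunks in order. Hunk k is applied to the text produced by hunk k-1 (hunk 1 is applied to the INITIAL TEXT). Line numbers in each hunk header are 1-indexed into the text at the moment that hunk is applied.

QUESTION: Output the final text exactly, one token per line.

Hunk 1: at line 4 remove [yvybt,srxi,ezygq] add [nvt,izu,gxcf] -> 8 lines: qzsys huo kmms ikcl nvt izu gxcf vdel
Hunk 2: at line 2 remove [ikcl,nvt,izu] add [nammw] -> 6 lines: qzsys huo kmms nammw gxcf vdel
Hunk 3: at line 2 remove [kmms,nammw,gxcf] add [oqi,kof,xohmg] -> 6 lines: qzsys huo oqi kof xohmg vdel
Hunk 4: at line 1 remove [oqi,kof] add [jim,jqf,nhtzz] -> 7 lines: qzsys huo jim jqf nhtzz xohmg vdel
Hunk 5: at line 5 remove [xohmg] add [qtcy] -> 7 lines: qzsys huo jim jqf nhtzz qtcy vdel
Hunk 6: at line 1 remove [jim,jqf] add [cdrat,wxe,pnbm] -> 8 lines: qzsys huo cdrat wxe pnbm nhtzz qtcy vdel
Hunk 7: at line 2 remove [wxe,pnbm,nhtzz] add [ucc,jrkug,fdzxq] -> 8 lines: qzsys huo cdrat ucc jrkug fdzxq qtcy vdel

Answer: qzsys
huo
cdrat
ucc
jrkug
fdzxq
qtcy
vdel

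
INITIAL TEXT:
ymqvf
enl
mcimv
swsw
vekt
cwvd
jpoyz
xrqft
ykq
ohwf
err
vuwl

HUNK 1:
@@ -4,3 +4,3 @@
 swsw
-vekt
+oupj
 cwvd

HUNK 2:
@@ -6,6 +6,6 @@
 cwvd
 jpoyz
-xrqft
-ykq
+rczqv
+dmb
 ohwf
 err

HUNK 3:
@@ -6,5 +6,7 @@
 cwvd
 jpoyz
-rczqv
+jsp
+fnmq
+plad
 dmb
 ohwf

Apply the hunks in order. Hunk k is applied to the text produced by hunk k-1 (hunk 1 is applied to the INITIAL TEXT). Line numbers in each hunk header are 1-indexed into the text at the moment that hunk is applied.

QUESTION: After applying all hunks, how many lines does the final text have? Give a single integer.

Answer: 14

Derivation:
Hunk 1: at line 4 remove [vekt] add [oupj] -> 12 lines: ymqvf enl mcimv swsw oupj cwvd jpoyz xrqft ykq ohwf err vuwl
Hunk 2: at line 6 remove [xrqft,ykq] add [rczqv,dmb] -> 12 lines: ymqvf enl mcimv swsw oupj cwvd jpoyz rczqv dmb ohwf err vuwl
Hunk 3: at line 6 remove [rczqv] add [jsp,fnmq,plad] -> 14 lines: ymqvf enl mcimv swsw oupj cwvd jpoyz jsp fnmq plad dmb ohwf err vuwl
Final line count: 14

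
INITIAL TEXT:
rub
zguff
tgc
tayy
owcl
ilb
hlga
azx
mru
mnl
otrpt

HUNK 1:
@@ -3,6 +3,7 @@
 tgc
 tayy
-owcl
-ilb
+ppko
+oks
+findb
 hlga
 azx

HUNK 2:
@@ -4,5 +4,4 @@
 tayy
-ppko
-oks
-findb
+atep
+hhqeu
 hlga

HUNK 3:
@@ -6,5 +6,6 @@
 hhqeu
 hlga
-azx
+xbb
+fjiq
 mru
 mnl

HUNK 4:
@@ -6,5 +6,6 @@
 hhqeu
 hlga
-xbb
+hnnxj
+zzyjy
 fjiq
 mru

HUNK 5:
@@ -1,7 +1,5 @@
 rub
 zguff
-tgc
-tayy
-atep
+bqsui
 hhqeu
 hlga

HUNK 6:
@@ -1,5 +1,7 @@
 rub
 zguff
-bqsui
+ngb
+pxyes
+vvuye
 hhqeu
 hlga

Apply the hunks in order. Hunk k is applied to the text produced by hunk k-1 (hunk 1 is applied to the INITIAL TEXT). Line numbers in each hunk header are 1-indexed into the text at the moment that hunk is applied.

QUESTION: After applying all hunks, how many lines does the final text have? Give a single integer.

Answer: 13

Derivation:
Hunk 1: at line 3 remove [owcl,ilb] add [ppko,oks,findb] -> 12 lines: rub zguff tgc tayy ppko oks findb hlga azx mru mnl otrpt
Hunk 2: at line 4 remove [ppko,oks,findb] add [atep,hhqeu] -> 11 lines: rub zguff tgc tayy atep hhqeu hlga azx mru mnl otrpt
Hunk 3: at line 6 remove [azx] add [xbb,fjiq] -> 12 lines: rub zguff tgc tayy atep hhqeu hlga xbb fjiq mru mnl otrpt
Hunk 4: at line 6 remove [xbb] add [hnnxj,zzyjy] -> 13 lines: rub zguff tgc tayy atep hhqeu hlga hnnxj zzyjy fjiq mru mnl otrpt
Hunk 5: at line 1 remove [tgc,tayy,atep] add [bqsui] -> 11 lines: rub zguff bqsui hhqeu hlga hnnxj zzyjy fjiq mru mnl otrpt
Hunk 6: at line 1 remove [bqsui] add [ngb,pxyes,vvuye] -> 13 lines: rub zguff ngb pxyes vvuye hhqeu hlga hnnxj zzyjy fjiq mru mnl otrpt
Final line count: 13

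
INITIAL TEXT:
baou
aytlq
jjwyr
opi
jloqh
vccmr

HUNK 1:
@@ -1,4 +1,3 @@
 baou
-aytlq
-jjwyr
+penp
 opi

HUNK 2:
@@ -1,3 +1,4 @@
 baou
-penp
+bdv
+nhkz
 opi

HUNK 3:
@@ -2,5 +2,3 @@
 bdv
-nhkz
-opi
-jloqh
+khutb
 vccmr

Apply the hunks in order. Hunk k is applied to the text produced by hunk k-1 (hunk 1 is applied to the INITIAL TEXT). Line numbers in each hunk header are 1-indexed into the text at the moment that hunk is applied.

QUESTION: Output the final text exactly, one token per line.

Answer: baou
bdv
khutb
vccmr

Derivation:
Hunk 1: at line 1 remove [aytlq,jjwyr] add [penp] -> 5 lines: baou penp opi jloqh vccmr
Hunk 2: at line 1 remove [penp] add [bdv,nhkz] -> 6 lines: baou bdv nhkz opi jloqh vccmr
Hunk 3: at line 2 remove [nhkz,opi,jloqh] add [khutb] -> 4 lines: baou bdv khutb vccmr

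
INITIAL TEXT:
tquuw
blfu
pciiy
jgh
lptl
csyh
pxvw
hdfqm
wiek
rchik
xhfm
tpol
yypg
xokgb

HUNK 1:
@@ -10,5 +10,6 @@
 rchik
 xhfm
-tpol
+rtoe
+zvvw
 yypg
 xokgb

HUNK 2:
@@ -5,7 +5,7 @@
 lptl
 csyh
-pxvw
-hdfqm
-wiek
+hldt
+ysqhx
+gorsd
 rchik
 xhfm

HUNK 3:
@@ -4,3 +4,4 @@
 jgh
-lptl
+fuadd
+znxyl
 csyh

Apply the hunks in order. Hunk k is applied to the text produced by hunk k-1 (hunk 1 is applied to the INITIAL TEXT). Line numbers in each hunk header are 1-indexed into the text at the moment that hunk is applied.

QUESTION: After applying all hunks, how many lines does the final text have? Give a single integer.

Answer: 16

Derivation:
Hunk 1: at line 10 remove [tpol] add [rtoe,zvvw] -> 15 lines: tquuw blfu pciiy jgh lptl csyh pxvw hdfqm wiek rchik xhfm rtoe zvvw yypg xokgb
Hunk 2: at line 5 remove [pxvw,hdfqm,wiek] add [hldt,ysqhx,gorsd] -> 15 lines: tquuw blfu pciiy jgh lptl csyh hldt ysqhx gorsd rchik xhfm rtoe zvvw yypg xokgb
Hunk 3: at line 4 remove [lptl] add [fuadd,znxyl] -> 16 lines: tquuw blfu pciiy jgh fuadd znxyl csyh hldt ysqhx gorsd rchik xhfm rtoe zvvw yypg xokgb
Final line count: 16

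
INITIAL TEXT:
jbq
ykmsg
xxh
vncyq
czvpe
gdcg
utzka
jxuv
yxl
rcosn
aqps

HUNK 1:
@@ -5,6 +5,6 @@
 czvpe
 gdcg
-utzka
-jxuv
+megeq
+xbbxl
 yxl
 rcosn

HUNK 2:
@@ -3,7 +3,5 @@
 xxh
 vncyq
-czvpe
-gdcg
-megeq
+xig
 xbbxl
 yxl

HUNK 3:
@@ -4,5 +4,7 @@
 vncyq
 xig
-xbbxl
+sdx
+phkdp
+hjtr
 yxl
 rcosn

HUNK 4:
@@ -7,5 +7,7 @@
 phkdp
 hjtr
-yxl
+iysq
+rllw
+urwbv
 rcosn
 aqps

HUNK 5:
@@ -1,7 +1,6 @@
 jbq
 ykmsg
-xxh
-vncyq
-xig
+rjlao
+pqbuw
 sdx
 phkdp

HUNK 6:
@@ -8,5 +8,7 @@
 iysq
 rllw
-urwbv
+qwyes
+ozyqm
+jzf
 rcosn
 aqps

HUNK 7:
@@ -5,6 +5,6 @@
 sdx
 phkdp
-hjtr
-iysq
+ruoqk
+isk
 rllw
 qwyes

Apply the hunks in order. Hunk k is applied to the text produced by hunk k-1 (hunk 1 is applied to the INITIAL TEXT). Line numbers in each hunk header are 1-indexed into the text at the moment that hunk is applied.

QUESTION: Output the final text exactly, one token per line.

Hunk 1: at line 5 remove [utzka,jxuv] add [megeq,xbbxl] -> 11 lines: jbq ykmsg xxh vncyq czvpe gdcg megeq xbbxl yxl rcosn aqps
Hunk 2: at line 3 remove [czvpe,gdcg,megeq] add [xig] -> 9 lines: jbq ykmsg xxh vncyq xig xbbxl yxl rcosn aqps
Hunk 3: at line 4 remove [xbbxl] add [sdx,phkdp,hjtr] -> 11 lines: jbq ykmsg xxh vncyq xig sdx phkdp hjtr yxl rcosn aqps
Hunk 4: at line 7 remove [yxl] add [iysq,rllw,urwbv] -> 13 lines: jbq ykmsg xxh vncyq xig sdx phkdp hjtr iysq rllw urwbv rcosn aqps
Hunk 5: at line 1 remove [xxh,vncyq,xig] add [rjlao,pqbuw] -> 12 lines: jbq ykmsg rjlao pqbuw sdx phkdp hjtr iysq rllw urwbv rcosn aqps
Hunk 6: at line 8 remove [urwbv] add [qwyes,ozyqm,jzf] -> 14 lines: jbq ykmsg rjlao pqbuw sdx phkdp hjtr iysq rllw qwyes ozyqm jzf rcosn aqps
Hunk 7: at line 5 remove [hjtr,iysq] add [ruoqk,isk] -> 14 lines: jbq ykmsg rjlao pqbuw sdx phkdp ruoqk isk rllw qwyes ozyqm jzf rcosn aqps

Answer: jbq
ykmsg
rjlao
pqbuw
sdx
phkdp
ruoqk
isk
rllw
qwyes
ozyqm
jzf
rcosn
aqps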